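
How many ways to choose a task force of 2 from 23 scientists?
C(23,2) = 23!/(2!×21!) = 253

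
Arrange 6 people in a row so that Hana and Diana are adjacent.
Treat as block: (6-1)! × 2! = 120 × 2 = 240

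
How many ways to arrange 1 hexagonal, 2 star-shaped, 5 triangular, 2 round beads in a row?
10! / (1! × 2! × 5! × 2!) = 7560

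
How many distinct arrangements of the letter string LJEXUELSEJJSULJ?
15! / (3! × 3! × 2! × 1! × 4! × 2!) = 378378000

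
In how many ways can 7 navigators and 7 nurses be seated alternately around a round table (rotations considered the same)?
Fix one of the navigators: (7-1)! ways for the remaining navigators, × 7! ways for the nurses = 720 × 5040 = 3628800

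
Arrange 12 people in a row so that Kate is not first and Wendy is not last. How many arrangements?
By inclusion-exclusion: 12! - 2×(12-1)! + (12-2)! = 479001600 - 79833600 + 3628800 = 402796800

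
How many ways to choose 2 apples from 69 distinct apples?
C(69,2) = 69!/(2!×67!) = 2346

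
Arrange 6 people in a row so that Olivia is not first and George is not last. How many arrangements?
By inclusion-exclusion: 6! - 2×(6-1)! + (6-2)! = 720 - 240 + 24 = 504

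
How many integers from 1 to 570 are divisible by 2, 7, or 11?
⌊570/2⌋+⌊570/7⌋+⌊570/11⌋ - ⌊570/14⌋-⌊570/22⌋-⌊570/77⌋ + ⌊570/154⌋ = 285+81+51 - 40-25-7 + 3 = 348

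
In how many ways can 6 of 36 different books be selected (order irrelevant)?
C(36,6) = 36!/(6!×30!) = 1947792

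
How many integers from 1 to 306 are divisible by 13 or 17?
⌊306/13⌋ + ⌊306/17⌋ - ⌊306/221⌋ = 23 + 18 - 1 = 40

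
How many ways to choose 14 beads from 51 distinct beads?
C(51,14) = 51!/(14!×37!) = 1292706174900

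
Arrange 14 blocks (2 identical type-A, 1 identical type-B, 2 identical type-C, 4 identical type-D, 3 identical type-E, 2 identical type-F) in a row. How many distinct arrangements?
14! / (2! × 1! × 2! × 4! × 3! × 2!) = 75675600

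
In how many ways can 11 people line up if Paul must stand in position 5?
Fix one position: (11-1)! = 3628800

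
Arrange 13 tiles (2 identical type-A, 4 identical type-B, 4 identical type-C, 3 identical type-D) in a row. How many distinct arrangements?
13! / (2! × 4! × 4! × 3!) = 900900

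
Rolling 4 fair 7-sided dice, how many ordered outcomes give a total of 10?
Coefficient of x^10 in (x + x² + ... + x^7)^4. By inclusion-exclusion on dice exceeding 7: Σ_j (-1)^j C(4,j)·C(10-1-7j, 3) = C(4,0)·C(9,3) = 1·84 = 84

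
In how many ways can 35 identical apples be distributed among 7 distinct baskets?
C(35+7-1, 7-1) = C(41, 6) = 4496388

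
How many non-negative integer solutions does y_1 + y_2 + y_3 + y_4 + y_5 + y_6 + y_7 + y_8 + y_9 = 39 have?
C(39+9-1, 9-1) = C(47, 8) = 314457495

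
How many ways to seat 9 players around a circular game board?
Circular: fix one position, arrange the rest. (9-1)! = 40320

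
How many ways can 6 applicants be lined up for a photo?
6! = 720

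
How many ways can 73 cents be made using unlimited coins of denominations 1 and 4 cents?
Coefficient of x^73 in 1/(1-x^1) · 1/(1-x^4). Use j coins of 4 for j = 0..⌊73/4⌋ = 18, the rest in 1s: 18 + 1 = 19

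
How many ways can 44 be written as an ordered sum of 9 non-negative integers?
C(44+9-1, 9-1) = C(52, 8) = 752538150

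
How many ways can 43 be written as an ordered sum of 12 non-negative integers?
C(43+12-1, 12-1) = C(54, 11) = 95722852680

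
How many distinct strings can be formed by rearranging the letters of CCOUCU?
6! / (2! × 1! × 3!) = 60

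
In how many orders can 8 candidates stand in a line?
8! = 40320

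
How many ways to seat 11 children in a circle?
Circular: fix one position, arrange the rest. (11-1)! = 3628800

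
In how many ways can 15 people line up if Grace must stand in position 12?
Fix one position: (15-1)! = 87178291200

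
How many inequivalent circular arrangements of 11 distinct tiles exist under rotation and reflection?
(11-1)!/2 = 3628800/2 = 1814400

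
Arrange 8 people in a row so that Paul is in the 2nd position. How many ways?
Fix one position: (8-1)! = 5040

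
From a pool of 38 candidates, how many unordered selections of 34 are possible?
C(38,34) = 38!/(34!×4!) = 73815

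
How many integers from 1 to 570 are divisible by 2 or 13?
⌊570/2⌋ + ⌊570/13⌋ - ⌊570/26⌋ = 285 + 43 - 21 = 307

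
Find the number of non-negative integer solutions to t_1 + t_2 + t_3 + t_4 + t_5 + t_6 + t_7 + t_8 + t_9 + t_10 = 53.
C(53+10-1, 10-1) = C(62, 9) = 20286591270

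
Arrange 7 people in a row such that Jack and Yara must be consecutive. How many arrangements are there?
Treat the 2 as one block: (7-2+1)! × 2! = 720 × 2 = 1440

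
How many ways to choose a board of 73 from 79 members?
C(79,73) = 79!/(73!×6!) = 277962685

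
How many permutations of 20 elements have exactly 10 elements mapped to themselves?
Choose the 10 fixed points C(20,10) = 184756, derange the rest: !10 = Σ_{j=0}^{10} (-1)^j·10!/j! = 3628800 - 3628800 + 1814400 - 604800 + 151200 - 30240 + 5040 - 720 + 90 - 10 + 1 = 1334961. Product = 184756 × 1334961 = 246642054516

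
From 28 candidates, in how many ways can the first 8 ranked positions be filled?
P(28,8) = 28!/(28-8)! = 125318793600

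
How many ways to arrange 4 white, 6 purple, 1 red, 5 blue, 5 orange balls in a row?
21! / (4! × 6! × 1! × 5! × 5!) = 205323037920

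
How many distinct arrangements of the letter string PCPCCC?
6! / (4! × 2!) = 15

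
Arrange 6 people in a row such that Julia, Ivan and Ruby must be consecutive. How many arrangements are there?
Treat the 3 as one block: (6-3+1)! × 3! = 24 × 6 = 144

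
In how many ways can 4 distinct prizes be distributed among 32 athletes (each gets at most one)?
P(32,4) = 32!/(32-4)! = 863040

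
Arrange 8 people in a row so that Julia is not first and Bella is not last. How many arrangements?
By inclusion-exclusion: 8! - 2×(8-1)! + (8-2)! = 40320 - 10080 + 720 = 30960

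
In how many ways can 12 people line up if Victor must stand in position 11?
Fix one position: (12-1)! = 39916800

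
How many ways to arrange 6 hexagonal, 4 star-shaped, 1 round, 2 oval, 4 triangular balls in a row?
17! / (6! × 4! × 1! × 2! × 4!) = 428828400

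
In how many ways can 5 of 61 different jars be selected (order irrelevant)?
C(61,5) = 61!/(5!×56!) = 5949147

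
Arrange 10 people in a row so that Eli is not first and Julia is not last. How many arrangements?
By inclusion-exclusion: 10! - 2×(10-1)! + (10-2)! = 3628800 - 725760 + 40320 = 2943360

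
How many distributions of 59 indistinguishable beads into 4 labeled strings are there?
C(59+4-1, 4-1) = C(62, 3) = 37820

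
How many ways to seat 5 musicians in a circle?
Circular: fix one position, arrange the rest. (5-1)! = 24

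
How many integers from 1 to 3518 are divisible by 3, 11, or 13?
⌊3518/3⌋+⌊3518/11⌋+⌊3518/13⌋ - ⌊3518/33⌋-⌊3518/39⌋-⌊3518/143⌋ + ⌊3518/429⌋ = 1172+319+270 - 106-90-24 + 8 = 1549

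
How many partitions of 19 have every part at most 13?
Let r_j(i) = number of partitions of i into parts ≤ j, for i = 0..19. r_1(i) = 1 for all i; r_j(i) = r_{j-1}(i) + r_j(i-j). Rows j = 2..13: ≤2: 1 1 2 2 3 3 4 4 5 5 6 6 7 7 8 8 9 9 10 10; ≤3: 1 1 2 3 4 5 7 8 10 12 14 16 19 21 24 27 30 33 37 40; ≤4: 1 1 2 3 5 6 9 11 15 18 23 27 34 39 47 54 64 72 84 94; ≤5: 1 1 2 3 5 7 10 13 18 23 30 37 47 57 70 84 101 119 141 164; ≤6: 1 1 2 3 5 7 11 14 20 26 35 44 58 71 90 110 136 163 199 235; ≤7: 1 1 2 3 5 7 11 15 21 28 38 49 65 82 105 131 164 201 248 300; ≤8: 1 1 2 3 5 7 11 15 22 29 40 52 70 89 116 146 186 230 288 352; ≤9: 1 1 2 3 5 7 11 15 22 30 41 54 73 94 123 157 201 252 318 393; ≤10: 1 1 2 3 5 7 11 15 22 30 42 55 75 97 128 164 212 267 340 423; ≤11: 1 1 2 3 5 7 11 15 22 30 42 56 76 99 131 169 219 278 355 445; ≤12: 1 1 2 3 5 7 11 15 22 30 42 56 77 100 133 172 224 285 366 460; ≤13: 1 1 2 3 5 7 11 15 22 30 42 56 77 101 134 174 227 290 373 471. r_13(19) = 471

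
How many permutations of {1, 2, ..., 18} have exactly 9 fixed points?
Choose the 9 fixed points C(18,9) = 48620, derange the rest: !9 = Σ_{j=0}^{9} (-1)^j·9!/j! = 362880 - 362880 + 181440 - 60480 + 15120 - 3024 + 504 - 72 + 9 - 1 = 133496. Product = 48620 × 133496 = 6490575520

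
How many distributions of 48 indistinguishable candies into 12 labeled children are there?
C(48+12-1, 12-1) = C(59, 11) = 279871768995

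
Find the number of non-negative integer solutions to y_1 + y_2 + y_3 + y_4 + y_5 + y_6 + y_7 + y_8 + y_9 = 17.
C(17+9-1, 9-1) = C(25, 8) = 1081575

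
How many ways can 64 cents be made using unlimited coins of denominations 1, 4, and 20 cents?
Coefficient of x^64 in 1/(1-x^1) · 1/(1-x^4) · 1/(1-x^20). Case on j = number of 20-cent coins (j = 0..3); remainder r = 64 - 20j is made from {1,4} in ⌊r/4⌋+1 ways. r = 64, 44, 24, 4 → 17 + 12 + 7 + 2 = 38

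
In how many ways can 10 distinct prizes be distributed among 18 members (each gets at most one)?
P(18,10) = 18!/(18-10)! = 158789030400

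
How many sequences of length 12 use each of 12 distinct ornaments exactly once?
12! = 479001600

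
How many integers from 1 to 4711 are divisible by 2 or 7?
⌊4711/2⌋ + ⌊4711/7⌋ - ⌊4711/14⌋ = 2355 + 673 - 336 = 2692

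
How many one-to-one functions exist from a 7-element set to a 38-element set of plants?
P(38,7) = 38!/(38-7)! = 63606090240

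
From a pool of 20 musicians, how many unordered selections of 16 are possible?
C(20,16) = 20!/(16!×4!) = 4845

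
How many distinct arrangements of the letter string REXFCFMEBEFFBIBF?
16! / (1! × 1! × 1! × 3! × 1! × 3! × 5! × 1!) = 4843238400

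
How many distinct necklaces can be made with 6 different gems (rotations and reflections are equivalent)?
(6-1)!/2 = 120/2 = 60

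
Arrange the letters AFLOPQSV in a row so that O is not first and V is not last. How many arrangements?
By inclusion-exclusion: 8! - 2×(8-1)! + (8-2)! = 40320 - 10080 + 720 = 30960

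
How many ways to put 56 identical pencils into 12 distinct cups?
C(56+12-1, 12-1) = C(67, 11) = 1285063345176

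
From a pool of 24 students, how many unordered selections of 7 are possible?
C(24,7) = 24!/(7!×17!) = 346104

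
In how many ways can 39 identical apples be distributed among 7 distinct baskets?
C(39+7-1, 7-1) = C(45, 6) = 8145060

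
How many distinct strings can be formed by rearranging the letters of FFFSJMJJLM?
10! / (1! × 1! × 2! × 3! × 3!) = 50400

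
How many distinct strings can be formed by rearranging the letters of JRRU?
4! / (1! × 1! × 2!) = 12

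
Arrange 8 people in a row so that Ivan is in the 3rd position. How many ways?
Fix one position: (8-1)! = 5040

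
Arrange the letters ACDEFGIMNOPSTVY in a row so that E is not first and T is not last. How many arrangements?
By inclusion-exclusion: 15! - 2×(15-1)! + (15-2)! = 1307674368000 - 174356582400 + 6227020800 = 1139544806400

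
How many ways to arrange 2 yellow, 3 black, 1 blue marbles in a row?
6! / (2! × 3! × 1!) = 60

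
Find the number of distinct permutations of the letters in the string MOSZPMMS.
8! / (1! × 1! × 3! × 1! × 2!) = 3360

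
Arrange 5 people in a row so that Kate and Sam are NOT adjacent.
Total - adjacent = 5! - (5-1)!×2 = 120 - 48 = 72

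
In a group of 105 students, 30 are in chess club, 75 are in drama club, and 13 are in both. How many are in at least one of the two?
|A∪B| = |A| + |B| - |A∩B| = 30 + 75 - 13 = 92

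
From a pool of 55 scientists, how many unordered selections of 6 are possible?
C(55,6) = 55!/(6!×49!) = 28989675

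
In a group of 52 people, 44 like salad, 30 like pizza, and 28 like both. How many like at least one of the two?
|A∪B| = |A| + |B| - |A∩B| = 44 + 30 - 28 = 46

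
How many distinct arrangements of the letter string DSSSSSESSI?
10! / (1! × 7! × 1! × 1!) = 720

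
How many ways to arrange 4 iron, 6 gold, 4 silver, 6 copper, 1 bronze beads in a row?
21! / (4! × 6! × 4! × 6! × 1!) = 171102531600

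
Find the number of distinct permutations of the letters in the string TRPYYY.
6! / (3! × 1! × 1! × 1!) = 120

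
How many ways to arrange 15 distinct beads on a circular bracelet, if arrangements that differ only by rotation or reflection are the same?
(15-1)!/2 = 87178291200/2 = 43589145600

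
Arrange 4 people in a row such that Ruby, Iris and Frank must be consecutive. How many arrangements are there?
Treat the 3 as one block: (4-3+1)! × 3! = 2 × 6 = 12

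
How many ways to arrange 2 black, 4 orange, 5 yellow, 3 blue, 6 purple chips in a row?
20! / (2! × 4! × 5! × 3! × 6!) = 97772875200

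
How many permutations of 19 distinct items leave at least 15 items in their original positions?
Exactly j fixed points: C(19,j)·!(19-j); sum over j ≥ 15 (derangement numbers via !m = (m-1)·(!(m-1) + !(m-2)): !0..!4 = 1, 0, 1, 2, 9). Σ_{j=15}^{19} C(19,j)·!(19-j) = C(19,15)·!4 + C(19,16)·!3 + C(19,17)·!2 + C(19,18)·!1 + C(19,19)·!0 = 3876·9 + 969·2 + 171·1 + 19·0 + 1·1 = 36994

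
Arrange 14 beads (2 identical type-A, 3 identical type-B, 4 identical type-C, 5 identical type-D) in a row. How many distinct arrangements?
14! / (2! × 3! × 4! × 5!) = 2522520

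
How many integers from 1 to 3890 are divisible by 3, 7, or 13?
⌊3890/3⌋+⌊3890/7⌋+⌊3890/13⌋ - ⌊3890/21⌋-⌊3890/39⌋-⌊3890/91⌋ + ⌊3890/273⌋ = 1296+555+299 - 185-99-42 + 14 = 1838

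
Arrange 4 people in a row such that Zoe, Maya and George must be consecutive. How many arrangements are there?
Treat the 3 as one block: (4-3+1)! × 3! = 2 × 6 = 12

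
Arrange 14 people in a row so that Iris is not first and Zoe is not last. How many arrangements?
By inclusion-exclusion: 14! - 2×(14-1)! + (14-2)! = 87178291200 - 12454041600 + 479001600 = 75203251200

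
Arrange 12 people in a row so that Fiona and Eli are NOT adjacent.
Total - adjacent = 12! - (12-1)!×2 = 479001600 - 79833600 = 399168000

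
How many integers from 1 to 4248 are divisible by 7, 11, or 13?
⌊4248/7⌋+⌊4248/11⌋+⌊4248/13⌋ - ⌊4248/77⌋-⌊4248/91⌋-⌊4248/143⌋ + ⌊4248/1001⌋ = 606+386+326 - 55-46-29 + 4 = 1192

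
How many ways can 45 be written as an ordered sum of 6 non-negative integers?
C(45+6-1, 6-1) = C(50, 5) = 2118760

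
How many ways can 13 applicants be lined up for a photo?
13! = 6227020800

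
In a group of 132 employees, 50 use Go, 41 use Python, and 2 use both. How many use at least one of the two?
|A∪B| = |A| + |B| - |A∩B| = 50 + 41 - 2 = 89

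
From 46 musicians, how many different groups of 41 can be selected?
C(46,41) = 46!/(41!×5!) = 1370754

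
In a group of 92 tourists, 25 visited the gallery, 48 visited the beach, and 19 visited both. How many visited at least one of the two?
|A∪B| = |A| + |B| - |A∩B| = 25 + 48 - 19 = 54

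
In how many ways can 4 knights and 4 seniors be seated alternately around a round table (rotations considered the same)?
Fix one of the knights: (4-1)! ways for the remaining knights, × 4! ways for the seniors = 6 × 24 = 144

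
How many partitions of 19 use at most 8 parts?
By conjugation, equals partitions of 19 into parts ≤ 8. Let r_j(i) = number of partitions of i into parts ≤ j, for i = 0..19. r_1(i) = 1 for all i; r_j(i) = r_{j-1}(i) + r_j(i-j). Rows j = 2..8: ≤2: 1 1 2 2 3 3 4 4 5 5 6 6 7 7 8 8 9 9 10 10; ≤3: 1 1 2 3 4 5 7 8 10 12 14 16 19 21 24 27 30 33 37 40; ≤4: 1 1 2 3 5 6 9 11 15 18 23 27 34 39 47 54 64 72 84 94; ≤5: 1 1 2 3 5 7 10 13 18 23 30 37 47 57 70 84 101 119 141 164; ≤6: 1 1 2 3 5 7 11 14 20 26 35 44 58 71 90 110 136 163 199 235; ≤7: 1 1 2 3 5 7 11 15 21 28 38 49 65 82 105 131 164 201 248 300; ≤8: 1 1 2 3 5 7 11 15 22 29 40 52 70 89 116 146 186 230 288 352. r_8(19) = 352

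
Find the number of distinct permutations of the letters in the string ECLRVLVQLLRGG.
13! / (2! × 1! × 1! × 2! × 1! × 2! × 4!) = 32432400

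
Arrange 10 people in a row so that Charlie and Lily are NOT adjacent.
Total - adjacent = 10! - (10-1)!×2 = 3628800 - 725760 = 2903040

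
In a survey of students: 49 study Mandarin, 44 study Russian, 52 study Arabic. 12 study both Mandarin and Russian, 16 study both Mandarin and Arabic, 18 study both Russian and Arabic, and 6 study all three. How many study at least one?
|A∪B∪C| = 49+44+52-12-16-18+6 = 105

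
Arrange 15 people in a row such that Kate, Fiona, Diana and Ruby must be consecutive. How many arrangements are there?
Treat the 4 as one block: (15-4+1)! × 4! = 479001600 × 24 = 11496038400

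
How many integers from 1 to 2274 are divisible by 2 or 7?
⌊2274/2⌋ + ⌊2274/7⌋ - ⌊2274/14⌋ = 1137 + 324 - 162 = 1299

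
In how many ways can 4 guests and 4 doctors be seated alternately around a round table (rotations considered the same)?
Fix one of the guests: (4-1)! ways for the remaining guests, × 4! ways for the doctors = 6 × 24 = 144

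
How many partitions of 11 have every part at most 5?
Let r_j(i) = number of partitions of i into parts ≤ j, for i = 0..11. r_1(i) = 1 for all i; r_j(i) = r_{j-1}(i) + r_j(i-j). Rows j = 2..5: ≤2: 1 1 2 2 3 3 4 4 5 5 6 6; ≤3: 1 1 2 3 4 5 7 8 10 12 14 16; ≤4: 1 1 2 3 5 6 9 11 15 18 23 27; ≤5: 1 1 2 3 5 7 10 13 18 23 30 37. r_5(11) = 37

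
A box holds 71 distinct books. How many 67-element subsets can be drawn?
C(71,67) = 71!/(67!×4!) = 971635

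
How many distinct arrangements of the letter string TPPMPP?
6! / (1! × 4! × 1!) = 30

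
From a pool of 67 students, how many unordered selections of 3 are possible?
C(67,3) = 67!/(3!×64!) = 47905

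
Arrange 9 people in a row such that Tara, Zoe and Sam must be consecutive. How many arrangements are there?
Treat the 3 as one block: (9-3+1)! × 3! = 5040 × 6 = 30240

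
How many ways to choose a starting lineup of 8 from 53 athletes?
C(53,8) = 53!/(8!×45!) = 886322710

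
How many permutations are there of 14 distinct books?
14! = 87178291200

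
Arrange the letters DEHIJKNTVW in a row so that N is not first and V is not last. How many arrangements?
By inclusion-exclusion: 10! - 2×(10-1)! + (10-2)! = 3628800 - 725760 + 40320 = 2943360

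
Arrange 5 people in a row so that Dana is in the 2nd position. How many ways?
Fix one position: (5-1)! = 24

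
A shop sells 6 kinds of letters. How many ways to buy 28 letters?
C(28+6-1, 6-1) = C(33, 5) = 237336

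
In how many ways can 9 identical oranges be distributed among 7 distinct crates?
C(9+7-1, 7-1) = C(15, 6) = 5005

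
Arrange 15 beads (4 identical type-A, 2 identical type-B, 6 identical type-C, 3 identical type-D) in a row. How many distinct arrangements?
15! / (4! × 2! × 6! × 3!) = 6306300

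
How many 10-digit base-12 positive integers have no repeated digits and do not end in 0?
Last digit: 11 nonzero choices. First digit: 10 (nonzero, ≠last). Middle 8: P(10,8) = 1814400. Total = 199584000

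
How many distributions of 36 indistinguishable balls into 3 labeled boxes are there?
C(36+3-1, 3-1) = C(38, 2) = 703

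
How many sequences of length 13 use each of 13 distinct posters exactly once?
13! = 6227020800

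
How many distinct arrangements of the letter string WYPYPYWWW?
9! / (3! × 4! × 2!) = 1260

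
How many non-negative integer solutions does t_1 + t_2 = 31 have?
C(31+2-1, 2-1) = C(32, 1) = 32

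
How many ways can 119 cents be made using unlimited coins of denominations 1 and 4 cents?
Coefficient of x^119 in 1/(1-x^1) · 1/(1-x^4). Use j coins of 4 for j = 0..⌊119/4⌋ = 29, the rest in 1s: 29 + 1 = 30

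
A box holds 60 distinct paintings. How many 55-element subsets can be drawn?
C(60,55) = 60!/(55!×5!) = 5461512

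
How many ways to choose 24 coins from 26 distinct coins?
C(26,24) = 26!/(24!×2!) = 325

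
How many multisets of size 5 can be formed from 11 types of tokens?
C(5+11-1, 11-1) = C(15, 10) = 3003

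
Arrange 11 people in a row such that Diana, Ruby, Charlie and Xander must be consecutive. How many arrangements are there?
Treat the 4 as one block: (11-4+1)! × 4! = 40320 × 24 = 967680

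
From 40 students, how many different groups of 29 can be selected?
C(40,29) = 40!/(29!×11!) = 2311801440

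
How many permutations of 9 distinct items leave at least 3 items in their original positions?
Exactly j fixed points: C(9,j)·!(9-j); sum over j ≥ 3 (derangement numbers via !m = (m-1)·(!(m-1) + !(m-2)): !0..!6 = 1, 0, 1, 2, 9, 44, 265). Σ_{j=3}^{9} C(9,j)·!(9-j) = C(9,3)·!6 + C(9,4)·!5 + C(9,5)·!4 + C(9,6)·!3 + C(9,7)·!2 + C(9,8)·!1 + C(9,9)·!0 = 84·265 + 126·44 + 126·9 + 84·2 + 36·1 + 9·0 + 1·1 = 29143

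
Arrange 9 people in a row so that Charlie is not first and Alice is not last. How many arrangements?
By inclusion-exclusion: 9! - 2×(9-1)! + (9-2)! = 362880 - 80640 + 5040 = 287280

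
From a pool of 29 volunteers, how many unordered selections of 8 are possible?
C(29,8) = 29!/(8!×21!) = 4292145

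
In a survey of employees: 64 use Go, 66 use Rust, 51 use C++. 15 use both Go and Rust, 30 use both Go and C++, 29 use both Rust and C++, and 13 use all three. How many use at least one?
|A∪B∪C| = 64+66+51-15-30-29+13 = 120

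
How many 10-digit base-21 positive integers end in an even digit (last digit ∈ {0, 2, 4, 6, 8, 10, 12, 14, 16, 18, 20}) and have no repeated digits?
Last∈{0,2,4,6,8,10,12,14,16,18,20}. Last=0: 60949324800. Last nonzero: 10×19×P(19,8) = 579018585600. Total = 639967910400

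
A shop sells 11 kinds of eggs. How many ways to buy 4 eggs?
C(4+11-1, 11-1) = C(14, 10) = 1001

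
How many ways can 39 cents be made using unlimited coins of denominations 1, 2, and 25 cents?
Coefficient of x^39 in 1/(1-x^1) · 1/(1-x^2) · 1/(1-x^25). Case on j = number of 25-cent coins (j = 0..1); remainder r = 39 - 25j is made from {1,2} in ⌊r/2⌋+1 ways. r = 39, 14 → 20 + 8 = 28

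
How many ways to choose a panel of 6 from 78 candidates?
C(78,6) = 78!/(6!×72!) = 256851595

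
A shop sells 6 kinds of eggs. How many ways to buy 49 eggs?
C(49+6-1, 6-1) = C(54, 5) = 3162510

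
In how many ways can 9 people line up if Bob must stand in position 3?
Fix one position: (9-1)! = 40320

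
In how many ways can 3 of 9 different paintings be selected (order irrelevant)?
C(9,3) = 9!/(3!×6!) = 84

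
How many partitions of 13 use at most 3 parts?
By conjugation, equals partitions of 13 into parts ≤ 3. Let r_j(i) = number of partitions of i into parts ≤ j, for i = 0..13. r_1(i) = 1 for all i; r_j(i) = r_{j-1}(i) + r_j(i-j). Rows j = 2..3: ≤2: 1 1 2 2 3 3 4 4 5 5 6 6 7 7; ≤3: 1 1 2 3 4 5 7 8 10 12 14 16 19 21. r_3(13) = 21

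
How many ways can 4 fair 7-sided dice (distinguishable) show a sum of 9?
Coefficient of x^9 in (x + x² + ... + x^7)^4. By inclusion-exclusion on dice exceeding 7: Σ_j (-1)^j C(4,j)·C(9-1-7j, 3) = C(4,0)·C(8,3) = 1·56 = 56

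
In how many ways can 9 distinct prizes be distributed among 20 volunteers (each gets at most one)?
P(20,9) = 20!/(20-9)! = 60949324800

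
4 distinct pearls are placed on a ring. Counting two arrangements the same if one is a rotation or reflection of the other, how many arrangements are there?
(4-1)!/2 = 6/2 = 3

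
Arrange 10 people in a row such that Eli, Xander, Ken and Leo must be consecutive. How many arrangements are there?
Treat the 4 as one block: (10-4+1)! × 4! = 5040 × 24 = 120960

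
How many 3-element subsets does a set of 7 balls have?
C(7,3) = 7!/(3!×4!) = 35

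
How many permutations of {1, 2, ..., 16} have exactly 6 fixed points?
Choose the 6 fixed points C(16,6) = 8008, derange the rest: !10 = Σ_{j=0}^{10} (-1)^j·10!/j! = 3628800 - 3628800 + 1814400 - 604800 + 151200 - 30240 + 5040 - 720 + 90 - 10 + 1 = 1334961. Product = 8008 × 1334961 = 10690367688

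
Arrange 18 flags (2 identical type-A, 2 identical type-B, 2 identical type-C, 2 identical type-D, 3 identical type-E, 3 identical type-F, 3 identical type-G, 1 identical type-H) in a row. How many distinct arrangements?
18! / (2! × 2! × 2! × 2! × 3! × 3! × 3! × 1!) = 1852538688000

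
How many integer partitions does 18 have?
Pentagonal recurrence p(n) = p(n-1) + p(n-2) - p(n-5) - p(n-7) + p(n-12) + p(n-15) - ... gives p(0..17) = 1, 1, 2, 3, 5, 7, 11, 15, 22, 30, 42, 56, 77, 101, 135, 176, 231, 297. p(18) = p(17) + p(16) - p(13) - p(11) + p(6) + p(3) = 297 + 231 - 101 - 56 + 11 + 3 = 385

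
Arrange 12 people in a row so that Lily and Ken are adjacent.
Treat as block: (12-1)! × 2! = 39916800 × 2 = 79833600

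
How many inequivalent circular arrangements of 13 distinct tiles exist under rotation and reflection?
(13-1)!/2 = 479001600/2 = 239500800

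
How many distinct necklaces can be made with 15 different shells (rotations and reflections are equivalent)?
(15-1)!/2 = 87178291200/2 = 43589145600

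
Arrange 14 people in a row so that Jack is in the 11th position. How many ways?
Fix one position: (14-1)! = 6227020800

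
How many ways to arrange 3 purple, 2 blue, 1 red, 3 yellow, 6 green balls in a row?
15! / (3! × 2! × 1! × 3! × 6!) = 25225200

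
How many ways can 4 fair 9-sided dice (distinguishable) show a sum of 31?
Coefficient of x^31 in (x + x² + ... + x^9)^4. By inclusion-exclusion on dice exceeding 9: Σ_j (-1)^j C(4,j)·C(31-1-9j, 3) = C(4,0)·C(30,3) - C(4,1)·C(21,3) + C(4,2)·C(12,3) - C(4,3)·C(3,3) = 1·4060 - 4·1330 + 6·220 - 4·1 = 56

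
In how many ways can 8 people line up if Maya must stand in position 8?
Fix one position: (8-1)! = 5040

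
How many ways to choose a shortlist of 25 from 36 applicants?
C(36,25) = 36!/(25!×11!) = 600805296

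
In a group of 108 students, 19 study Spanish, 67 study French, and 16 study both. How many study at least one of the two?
|A∪B| = |A| + |B| - |A∩B| = 19 + 67 - 16 = 70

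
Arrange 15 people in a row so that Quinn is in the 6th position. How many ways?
Fix one position: (15-1)! = 87178291200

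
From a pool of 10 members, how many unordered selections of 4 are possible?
C(10,4) = 10!/(4!×6!) = 210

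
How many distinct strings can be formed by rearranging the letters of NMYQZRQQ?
8! / (1! × 1! × 3! × 1! × 1! × 1!) = 6720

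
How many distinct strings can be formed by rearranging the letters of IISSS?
5! / (3! × 2!) = 10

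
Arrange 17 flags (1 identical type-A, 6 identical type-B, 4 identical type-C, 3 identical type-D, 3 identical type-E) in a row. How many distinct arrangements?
17! / (1! × 6! × 4! × 3! × 3!) = 571771200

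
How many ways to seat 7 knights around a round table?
Circular: fix one position, arrange the rest. (7-1)! = 720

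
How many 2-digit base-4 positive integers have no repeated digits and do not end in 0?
Last digit: 3 nonzero choices. First digit: 2 (nonzero, ≠last). Middle 0: P(2,0) = 1. Total = 6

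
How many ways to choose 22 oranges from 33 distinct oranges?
C(33,22) = 33!/(22!×11!) = 193536720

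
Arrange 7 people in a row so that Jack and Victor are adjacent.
Treat as block: (7-1)! × 2! = 720 × 2 = 1440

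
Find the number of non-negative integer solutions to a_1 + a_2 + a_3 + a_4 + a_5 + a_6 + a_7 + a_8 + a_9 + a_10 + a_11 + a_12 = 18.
C(18+12-1, 12-1) = C(29, 11) = 34597290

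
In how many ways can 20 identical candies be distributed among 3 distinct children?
C(20+3-1, 3-1) = C(22, 2) = 231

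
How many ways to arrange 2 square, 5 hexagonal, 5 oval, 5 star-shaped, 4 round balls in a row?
21! / (2! × 5! × 5! × 5! × 4!) = 615969113760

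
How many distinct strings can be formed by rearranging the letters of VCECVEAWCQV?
11! / (1! × 1! × 1! × 3! × 2! × 3!) = 554400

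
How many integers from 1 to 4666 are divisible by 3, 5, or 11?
⌊4666/3⌋+⌊4666/5⌋+⌊4666/11⌋ - ⌊4666/15⌋-⌊4666/33⌋-⌊4666/55⌋ + ⌊4666/165⌋ = 1555+933+424 - 311-141-84 + 28 = 2404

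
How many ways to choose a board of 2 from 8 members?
C(8,2) = 8!/(2!×6!) = 28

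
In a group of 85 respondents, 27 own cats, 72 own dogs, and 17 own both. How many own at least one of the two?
|A∪B| = |A| + |B| - |A∩B| = 27 + 72 - 17 = 82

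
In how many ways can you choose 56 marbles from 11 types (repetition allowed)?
C(56+11-1, 11-1) = C(66, 10) = 210980549208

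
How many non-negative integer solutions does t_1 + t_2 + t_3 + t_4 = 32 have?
C(32+4-1, 4-1) = C(35, 3) = 6545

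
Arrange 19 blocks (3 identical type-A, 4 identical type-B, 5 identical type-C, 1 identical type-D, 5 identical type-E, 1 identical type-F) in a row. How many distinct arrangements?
19! / (3! × 4! × 5! × 1! × 5! × 1!) = 58663725120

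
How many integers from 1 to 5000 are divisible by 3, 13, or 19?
⌊5000/3⌋+⌊5000/13⌋+⌊5000/19⌋ - ⌊5000/39⌋-⌊5000/57⌋-⌊5000/247⌋ + ⌊5000/741⌋ = 1666+384+263 - 128-87-20 + 6 = 2084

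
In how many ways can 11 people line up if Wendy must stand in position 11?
Fix one position: (11-1)! = 3628800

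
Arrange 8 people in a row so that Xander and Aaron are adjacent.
Treat as block: (8-1)! × 2! = 5040 × 2 = 10080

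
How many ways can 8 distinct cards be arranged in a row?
8! = 40320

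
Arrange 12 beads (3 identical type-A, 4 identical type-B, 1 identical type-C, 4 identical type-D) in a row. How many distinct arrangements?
12! / (3! × 4! × 1! × 4!) = 138600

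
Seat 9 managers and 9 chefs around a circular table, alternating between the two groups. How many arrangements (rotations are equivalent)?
Fix one of the managers: (9-1)! ways for the remaining managers, × 9! ways for the chefs = 40320 × 362880 = 14631321600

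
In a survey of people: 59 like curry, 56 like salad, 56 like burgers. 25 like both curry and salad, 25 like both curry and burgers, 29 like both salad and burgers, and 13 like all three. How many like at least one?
|A∪B∪C| = 59+56+56-25-25-29+13 = 105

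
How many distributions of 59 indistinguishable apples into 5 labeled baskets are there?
C(59+5-1, 5-1) = C(63, 4) = 595665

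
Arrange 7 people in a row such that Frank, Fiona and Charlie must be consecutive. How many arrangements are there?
Treat the 3 as one block: (7-3+1)! × 3! = 120 × 6 = 720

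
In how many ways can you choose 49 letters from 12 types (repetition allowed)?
C(49+12-1, 12-1) = C(60, 11) = 342700125300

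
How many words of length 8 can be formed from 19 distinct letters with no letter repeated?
P(19,8) = 19!/(19-8)! = 3047466240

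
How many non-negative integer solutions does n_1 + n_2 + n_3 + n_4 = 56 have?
C(56+4-1, 4-1) = C(59, 3) = 32509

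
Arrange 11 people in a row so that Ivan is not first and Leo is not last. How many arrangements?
By inclusion-exclusion: 11! - 2×(11-1)! + (11-2)! = 39916800 - 7257600 + 362880 = 33022080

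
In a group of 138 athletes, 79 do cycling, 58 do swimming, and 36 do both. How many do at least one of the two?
|A∪B| = |A| + |B| - |A∩B| = 79 + 58 - 36 = 101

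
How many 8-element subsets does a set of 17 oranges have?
C(17,8) = 17!/(8!×9!) = 24310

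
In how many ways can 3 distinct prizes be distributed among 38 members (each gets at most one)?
P(38,3) = 38!/(38-3)! = 50616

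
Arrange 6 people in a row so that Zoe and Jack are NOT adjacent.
Total - adjacent = 6! - (6-1)!×2 = 720 - 240 = 480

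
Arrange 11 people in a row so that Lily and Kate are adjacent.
Treat as block: (11-1)! × 2! = 3628800 × 2 = 7257600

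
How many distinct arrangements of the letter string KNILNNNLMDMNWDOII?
17! / (1! × 1! × 3! × 2! × 1! × 2! × 5! × 2!) = 61751289600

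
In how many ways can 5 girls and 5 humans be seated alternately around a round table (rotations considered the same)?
Fix one of the girls: (5-1)! ways for the remaining girls, × 5! ways for the humans = 24 × 120 = 2880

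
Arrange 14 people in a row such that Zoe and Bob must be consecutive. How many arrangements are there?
Treat the 2 as one block: (14-2+1)! × 2! = 6227020800 × 2 = 12454041600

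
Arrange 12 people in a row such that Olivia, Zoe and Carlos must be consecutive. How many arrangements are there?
Treat the 3 as one block: (12-3+1)! × 3! = 3628800 × 6 = 21772800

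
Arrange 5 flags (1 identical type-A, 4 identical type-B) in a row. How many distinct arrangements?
5! / (1! × 4!) = 5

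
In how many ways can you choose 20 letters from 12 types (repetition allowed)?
C(20+12-1, 12-1) = C(31, 11) = 84672315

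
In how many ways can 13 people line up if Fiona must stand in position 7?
Fix one position: (13-1)! = 479001600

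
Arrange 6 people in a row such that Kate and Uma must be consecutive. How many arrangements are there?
Treat the 2 as one block: (6-2+1)! × 2! = 120 × 2 = 240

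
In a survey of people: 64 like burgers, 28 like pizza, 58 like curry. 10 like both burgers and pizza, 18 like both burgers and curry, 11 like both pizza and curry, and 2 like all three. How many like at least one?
|A∪B∪C| = 64+28+58-10-18-11+2 = 113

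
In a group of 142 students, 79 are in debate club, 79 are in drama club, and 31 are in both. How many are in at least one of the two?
|A∪B| = |A| + |B| - |A∩B| = 79 + 79 - 31 = 127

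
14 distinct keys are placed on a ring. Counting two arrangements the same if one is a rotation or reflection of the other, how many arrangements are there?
(14-1)!/2 = 6227020800/2 = 3113510400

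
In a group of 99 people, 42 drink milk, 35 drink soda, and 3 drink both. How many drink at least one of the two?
|A∪B| = |A| + |B| - |A∩B| = 42 + 35 - 3 = 74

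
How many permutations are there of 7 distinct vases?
7! = 5040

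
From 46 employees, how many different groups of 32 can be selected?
C(46,32) = 46!/(32!×14!) = 239877544005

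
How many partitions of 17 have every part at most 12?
Let r_j(i) = number of partitions of i into parts ≤ j, for i = 0..17. r_1(i) = 1 for all i; r_j(i) = r_{j-1}(i) + r_j(i-j). Rows j = 2..12: ≤2: 1 1 2 2 3 3 4 4 5 5 6 6 7 7 8 8 9 9; ≤3: 1 1 2 3 4 5 7 8 10 12 14 16 19 21 24 27 30 33; ≤4: 1 1 2 3 5 6 9 11 15 18 23 27 34 39 47 54 64 72; ≤5: 1 1 2 3 5 7 10 13 18 23 30 37 47 57 70 84 101 119; ≤6: 1 1 2 3 5 7 11 14 20 26 35 44 58 71 90 110 136 163; ≤7: 1 1 2 3 5 7 11 15 21 28 38 49 65 82 105 131 164 201; ≤8: 1 1 2 3 5 7 11 15 22 29 40 52 70 89 116 146 186 230; ≤9: 1 1 2 3 5 7 11 15 22 30 41 54 73 94 123 157 201 252; ≤10: 1 1 2 3 5 7 11 15 22 30 42 55 75 97 128 164 212 267; ≤11: 1 1 2 3 5 7 11 15 22 30 42 56 76 99 131 169 219 278; ≤12: 1 1 2 3 5 7 11 15 22 30 42 56 77 100 133 172 224 285. r_12(17) = 285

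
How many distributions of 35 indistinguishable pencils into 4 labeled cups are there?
C(35+4-1, 4-1) = C(38, 3) = 8436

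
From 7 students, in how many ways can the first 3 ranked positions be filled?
P(7,3) = 7!/(7-3)! = 210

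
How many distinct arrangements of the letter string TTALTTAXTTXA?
12! / (3! × 6! × 2! × 1!) = 55440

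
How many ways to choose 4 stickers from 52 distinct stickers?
C(52,4) = 52!/(4!×48!) = 270725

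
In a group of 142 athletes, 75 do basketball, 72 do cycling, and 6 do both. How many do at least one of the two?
|A∪B| = |A| + |B| - |A∩B| = 75 + 72 - 6 = 141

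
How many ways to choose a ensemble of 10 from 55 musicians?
C(55,10) = 55!/(10!×45!) = 29248649430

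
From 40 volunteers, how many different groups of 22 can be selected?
C(40,22) = 40!/(22!×18!) = 113380261800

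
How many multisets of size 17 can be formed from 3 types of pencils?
C(17+3-1, 3-1) = C(19, 2) = 171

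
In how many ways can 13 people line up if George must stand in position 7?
Fix one position: (13-1)! = 479001600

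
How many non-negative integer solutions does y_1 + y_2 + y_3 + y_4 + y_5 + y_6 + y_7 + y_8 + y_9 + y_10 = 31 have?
C(31+10-1, 10-1) = C(40, 9) = 273438880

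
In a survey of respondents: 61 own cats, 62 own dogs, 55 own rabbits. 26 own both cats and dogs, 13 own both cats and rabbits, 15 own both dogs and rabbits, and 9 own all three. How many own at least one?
|A∪B∪C| = 61+62+55-26-13-15+9 = 133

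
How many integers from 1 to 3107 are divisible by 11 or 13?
⌊3107/11⌋ + ⌊3107/13⌋ - ⌊3107/143⌋ = 282 + 239 - 21 = 500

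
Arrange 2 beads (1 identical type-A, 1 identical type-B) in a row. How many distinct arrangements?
2! / (1! × 1!) = 2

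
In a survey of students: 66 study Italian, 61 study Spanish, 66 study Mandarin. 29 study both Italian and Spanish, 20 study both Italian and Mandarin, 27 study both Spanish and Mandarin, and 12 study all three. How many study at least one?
|A∪B∪C| = 66+61+66-29-20-27+12 = 129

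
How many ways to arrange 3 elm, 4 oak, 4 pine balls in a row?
11! / (3! × 4! × 4!) = 11550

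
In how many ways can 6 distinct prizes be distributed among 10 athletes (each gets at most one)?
P(10,6) = 10!/(10-6)! = 151200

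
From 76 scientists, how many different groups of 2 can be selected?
C(76,2) = 76!/(2!×74!) = 2850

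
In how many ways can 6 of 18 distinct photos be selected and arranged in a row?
P(18,6) = 18!/(18-6)! = 13366080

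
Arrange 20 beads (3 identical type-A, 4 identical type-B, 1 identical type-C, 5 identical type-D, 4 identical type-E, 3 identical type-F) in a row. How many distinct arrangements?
20! / (3! × 4! × 1! × 5! × 4! × 3!) = 977728752000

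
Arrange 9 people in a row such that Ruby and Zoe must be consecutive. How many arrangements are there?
Treat the 2 as one block: (9-2+1)! × 2! = 40320 × 2 = 80640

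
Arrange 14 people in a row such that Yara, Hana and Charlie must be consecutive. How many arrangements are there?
Treat the 3 as one block: (14-3+1)! × 3! = 479001600 × 6 = 2874009600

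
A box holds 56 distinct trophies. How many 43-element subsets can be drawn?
C(56,43) = 56!/(43!×13!) = 1889912732400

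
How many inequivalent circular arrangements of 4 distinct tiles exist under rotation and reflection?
(4-1)!/2 = 6/2 = 3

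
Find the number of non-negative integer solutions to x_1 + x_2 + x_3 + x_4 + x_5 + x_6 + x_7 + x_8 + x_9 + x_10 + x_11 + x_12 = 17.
C(17+12-1, 12-1) = C(28, 11) = 21474180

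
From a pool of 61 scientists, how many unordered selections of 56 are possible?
C(61,56) = 61!/(56!×5!) = 5949147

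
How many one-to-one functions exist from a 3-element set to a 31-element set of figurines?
P(31,3) = 31!/(31-3)! = 26970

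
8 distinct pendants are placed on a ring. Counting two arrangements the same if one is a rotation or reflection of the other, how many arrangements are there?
(8-1)!/2 = 5040/2 = 2520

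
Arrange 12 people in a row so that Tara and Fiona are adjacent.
Treat as block: (12-1)! × 2! = 39916800 × 2 = 79833600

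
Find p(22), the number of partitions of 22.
Pentagonal recurrence p(n) = p(n-1) + p(n-2) - p(n-5) - p(n-7) + p(n-12) + p(n-15) - ... gives p(0..21) = 1, 1, 2, 3, 5, 7, 11, 15, 22, 30, 42, 56, 77, 101, 135, 176, 231, 297, 385, 490, 627, 792. p(22) = p(21) + p(20) - p(17) - p(15) + p(10) + p(7) - p(0) = 792 + 627 - 297 - 176 + 42 + 15 - 1 = 1002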